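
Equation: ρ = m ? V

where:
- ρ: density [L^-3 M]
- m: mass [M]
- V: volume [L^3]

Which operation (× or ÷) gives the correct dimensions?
division (÷): ρ = m ÷ V

ρ [L^-3 M]; m [M]; V [L^3].
m × V → [L^3 M] ✗
m ÷ V → [L^-3 M] ✓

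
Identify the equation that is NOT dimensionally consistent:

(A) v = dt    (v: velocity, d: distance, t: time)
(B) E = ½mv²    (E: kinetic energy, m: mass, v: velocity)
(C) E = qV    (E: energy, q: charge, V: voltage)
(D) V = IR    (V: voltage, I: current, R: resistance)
(A) v = dt

The equation (A) v = dt is dimensionally incorrect.

LHS (v): [L T^-1]
RHS (dt): [L T] ✗

The dimensions do not match. The other three equations balance.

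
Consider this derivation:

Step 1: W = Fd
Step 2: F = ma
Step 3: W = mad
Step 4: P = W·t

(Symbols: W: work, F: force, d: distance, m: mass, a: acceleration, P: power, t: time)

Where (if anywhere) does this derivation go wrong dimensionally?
Step 4

Step 1: W = Fd → LHS [L^2 M T^-2], RHS [L^2 M T^-2] ✓
Step 2: F = ma → LHS [L M T^-2], RHS [L M T^-2] ✓
Step 3: W = mad → LHS [L^2 M T^-2], RHS [L^2 M T^-2] ✓
Step 4: P = W·t → LHS [L^2 M T^-3], RHS [L^2 M T^-1] ✗

The first dimensional inconsistency appears in step 4: P = W·t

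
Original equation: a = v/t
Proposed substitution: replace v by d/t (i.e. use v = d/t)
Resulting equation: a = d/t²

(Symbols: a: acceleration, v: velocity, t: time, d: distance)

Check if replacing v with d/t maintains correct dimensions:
Yes

[v] = [L T^-1] and [d/t] = [L T^-1]. These match, so the substitution replaces a quantity by one of the same dimensions and the result a = d/t² has LHS [L T^-2] vs RHS [L T^-2] — still consistent.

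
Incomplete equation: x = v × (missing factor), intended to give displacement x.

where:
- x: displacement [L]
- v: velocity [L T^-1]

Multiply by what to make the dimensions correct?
t (time), dimensions [T]

x has dimensions [L] and v has dimensions [L T^-1].
The missing factor must have dimensions [L] / [L T^-1] = [T], i.e. time (t).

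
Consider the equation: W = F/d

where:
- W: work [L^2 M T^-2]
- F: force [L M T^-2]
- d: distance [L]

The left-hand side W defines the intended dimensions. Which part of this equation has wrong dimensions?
The right-hand side term F/d

W has dimensions [L^2 M T^-2], but F/d has dimensions [M T^-2], so the term F/d is dimensionally wrong for W.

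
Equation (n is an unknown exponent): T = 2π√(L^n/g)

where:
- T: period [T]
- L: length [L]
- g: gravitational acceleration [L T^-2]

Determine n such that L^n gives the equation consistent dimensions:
n = 1

T has dimensions [T]; L has dimensions [L].
With n = 1: 2π√(L^1/g) has dimensions [T], matching the LHS ✓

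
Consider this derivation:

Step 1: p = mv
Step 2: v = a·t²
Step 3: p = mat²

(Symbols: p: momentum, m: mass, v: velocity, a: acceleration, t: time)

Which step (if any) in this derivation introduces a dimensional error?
Step 2

Step 1: p = mv → LHS [L M T^-1], RHS [L M T^-1] ✓
Step 2: v = a·t² → LHS [L T^-1], RHS [L] ✗

The first dimensional inconsistency appears in step 2: v = a·t²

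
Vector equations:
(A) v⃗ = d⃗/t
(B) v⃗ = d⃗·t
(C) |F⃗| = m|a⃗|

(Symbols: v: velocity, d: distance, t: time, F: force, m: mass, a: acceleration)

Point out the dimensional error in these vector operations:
(B) v⃗ = d⃗·t

(A) v⃗ = d⃗/t: LHS [L T^-1], RHS [L T^-1] ✓ — displacement (vector) divided by time (scalar)
(B) v⃗ = d⃗·t: LHS [L T^-1], RHS [L T] ✗ — velocity is displacement per time; should be d⃗/t
(C) |F⃗| = m|a⃗|: LHS [L M T^-2], RHS [L M T^-2] ✓ — magnitudes of vectors are scalars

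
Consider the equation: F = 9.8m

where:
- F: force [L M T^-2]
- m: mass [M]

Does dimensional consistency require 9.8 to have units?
Yes

F has dimensions [L M T^-2], while m alone has dimensions [M]. For the equation to balance, the factor 9.8 must carry dimensions [L T^-2] — it is a dimensional constant (a numerical value of a physical quantity with its units suppressed), not a pure number.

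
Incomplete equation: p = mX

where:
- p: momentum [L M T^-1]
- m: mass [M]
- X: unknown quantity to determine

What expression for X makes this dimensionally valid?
X = v (velocity), dimensions [L T^-1]

p has dimensions [L M T^-1]; the rest of the RHS (m) has dimensions [M].
So X must have dimensions [L T^-1] — X = v (velocity).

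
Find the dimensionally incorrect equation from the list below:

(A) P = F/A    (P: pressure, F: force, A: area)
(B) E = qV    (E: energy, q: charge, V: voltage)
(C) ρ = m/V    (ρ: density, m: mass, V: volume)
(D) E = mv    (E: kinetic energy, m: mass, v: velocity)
(D) E = mv

The equation (D) E = mv is dimensionally incorrect.

LHS (E): [L^2 M T^-2]
RHS (mv): [L M T^-1] ✗

The dimensions do not match. The other three equations balance.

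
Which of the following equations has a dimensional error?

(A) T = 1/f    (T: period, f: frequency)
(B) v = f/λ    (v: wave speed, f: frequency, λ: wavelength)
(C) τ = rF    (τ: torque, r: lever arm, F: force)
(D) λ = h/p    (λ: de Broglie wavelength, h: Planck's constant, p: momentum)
(B) v = f/λ

The equation (B) v = f/λ is dimensionally incorrect.

LHS (v): [L T^-1]
RHS (f/λ): [L^-1 T^-1] ✗

The dimensions do not match. The other three equations balance.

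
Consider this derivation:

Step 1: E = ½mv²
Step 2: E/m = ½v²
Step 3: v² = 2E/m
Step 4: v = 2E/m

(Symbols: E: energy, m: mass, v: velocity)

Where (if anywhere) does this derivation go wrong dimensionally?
Step 4

Step 1: E = ½mv² → LHS [L^2 M T^-2], RHS [L^2 M T^-2] ✓
Step 2: E/m = ½v² → LHS [L^2 T^-2], RHS [L^2 T^-2] ✓
Step 3: v² = 2E/m → LHS [L^2 T^-2], RHS [L^2 T^-2] ✓
Step 4: v = 2E/m → LHS [L T^-1], RHS [L^2 T^-2] ✗

The first dimensional inconsistency appears in step 4: v = 2E/m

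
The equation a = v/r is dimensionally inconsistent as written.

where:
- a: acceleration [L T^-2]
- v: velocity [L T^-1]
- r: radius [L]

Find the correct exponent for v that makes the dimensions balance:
The exponent of v should be 2: a = v^2/r

The LHS a has dimensions [L T^-2]; v has dimensions [L T^-1].
As written, the RHS v/r (exponent 1 on v) has dimensions [T^-1], which does not match.
With exponent 2, the RHS v^2/r has dimensions [L T^-2], matching the LHS.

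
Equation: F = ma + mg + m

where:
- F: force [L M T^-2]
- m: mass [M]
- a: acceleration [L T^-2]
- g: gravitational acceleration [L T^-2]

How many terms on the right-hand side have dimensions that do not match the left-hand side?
1

LHS F: [L M T^-2]
- ma: [L M T^-2] ✓
- mg: [L M T^-2] ✓
- m: [M] ✗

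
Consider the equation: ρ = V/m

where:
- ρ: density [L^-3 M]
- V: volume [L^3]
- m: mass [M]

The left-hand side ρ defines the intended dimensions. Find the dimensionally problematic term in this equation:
The right-hand side term V/m

ρ has dimensions [L^-3 M], but V/m has dimensions [L^3 M^-1], so the term V/m is dimensionally wrong for ρ.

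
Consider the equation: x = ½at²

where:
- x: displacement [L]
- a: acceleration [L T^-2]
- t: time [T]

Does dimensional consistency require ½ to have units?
No

x has dimensions [L] and at² already has dimensions [L], so the equation balances without ½ contributing any dimensions. ½ is a pure (dimensionless) number; changing or removing it would not affect dimensional consistency.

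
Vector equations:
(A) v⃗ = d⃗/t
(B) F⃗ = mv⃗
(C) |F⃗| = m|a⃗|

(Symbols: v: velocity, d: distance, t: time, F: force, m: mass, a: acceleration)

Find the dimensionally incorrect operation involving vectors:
(B) F⃗ = mv⃗

(A) v⃗ = d⃗/t: LHS [L T^-1], RHS [L T^-1] ✓ — displacement (vector) divided by time (scalar)
(B) F⃗ = mv⃗: LHS [L M T^-2], RHS [L M T^-1] ✗ — mass times velocity is momentum, not force; should be ma⃗
(C) |F⃗| = m|a⃗|: LHS [L M T^-2], RHS [L M T^-2] ✓ — magnitudes of vectors are scalars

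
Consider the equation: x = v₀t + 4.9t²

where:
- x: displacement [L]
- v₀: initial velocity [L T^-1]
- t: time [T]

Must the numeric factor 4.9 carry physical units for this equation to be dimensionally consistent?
Yes

x has dimensions [L], while t² alone has dimensions [T^2]. For the equation to balance, the factor 4.9 must carry dimensions [L T^-2] — it is a dimensional constant (a numerical value of a physical quantity with its units suppressed), not a pure number.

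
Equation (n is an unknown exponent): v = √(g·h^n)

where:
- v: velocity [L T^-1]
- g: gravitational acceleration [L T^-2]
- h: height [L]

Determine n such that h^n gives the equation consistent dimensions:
n = 1

v has dimensions [L T^-1]; h has dimensions [L].
With n = 1: √(g·h^1) has dimensions [L T^-1], matching the LHS ✓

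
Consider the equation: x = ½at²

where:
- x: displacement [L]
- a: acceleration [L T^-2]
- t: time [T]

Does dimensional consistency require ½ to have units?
No

x has dimensions [L] and at² already has dimensions [L], so the equation balances without ½ contributing any dimensions. ½ is a pure (dimensionless) number; changing or removing it would not affect dimensional consistency.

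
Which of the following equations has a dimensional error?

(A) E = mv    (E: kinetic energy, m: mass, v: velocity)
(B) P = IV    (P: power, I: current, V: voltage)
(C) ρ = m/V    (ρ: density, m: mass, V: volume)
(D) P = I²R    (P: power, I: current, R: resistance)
(A) E = mv

The equation (A) E = mv is dimensionally incorrect.

LHS (E): [L^2 M T^-2]
RHS (mv): [L M T^-1] ✗

The dimensions do not match. The other three equations balance.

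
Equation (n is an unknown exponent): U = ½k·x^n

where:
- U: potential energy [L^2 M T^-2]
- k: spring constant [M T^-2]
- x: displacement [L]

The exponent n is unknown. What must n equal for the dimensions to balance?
n = 2

U has dimensions [L^2 M T^-2]; x has dimensions [L].
The rest of the RHS has dimensions [M T^-2], so x^n must supply [L^2].
With n = 2: ½k·x^2 has dimensions [L^2 M T^-2], matching the LHS ✓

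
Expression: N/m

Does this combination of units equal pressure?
No

The expression N/m has dimensions [M T^-2], but pressure has dimensions [L^-1 M T^-2].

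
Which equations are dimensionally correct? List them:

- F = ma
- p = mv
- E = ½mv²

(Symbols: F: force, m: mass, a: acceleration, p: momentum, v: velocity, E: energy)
Dimensionally correct: F = ma, p = mv, E = ½mv²
Dimensionally incorrect: none
Ordered (correct first, then incorrect): F = ma, p = mv, E = ½mv²

- F = ma: LHS [L M T^-2], RHS [L M T^-2] → correct ✓
- p = mv: LHS [L M T^-1], RHS [L M T^-1] → correct ✓
- E = ½mv²: LHS [L^2 M T^-2], RHS [L^2 M T^-2] → correct ✓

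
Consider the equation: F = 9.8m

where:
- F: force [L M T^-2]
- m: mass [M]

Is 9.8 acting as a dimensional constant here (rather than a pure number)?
Yes

F has dimensions [L M T^-2], while m alone has dimensions [M]. For the equation to balance, the factor 9.8 must carry dimensions [L T^-2] — it is a dimensional constant (a numerical value of a physical quantity with its units suppressed), not a pure number.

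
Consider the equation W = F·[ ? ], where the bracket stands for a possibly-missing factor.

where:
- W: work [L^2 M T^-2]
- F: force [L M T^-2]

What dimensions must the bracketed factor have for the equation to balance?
[L] — length (e.g. a distance d)

W has dimensions [L^2 M T^-2]; F has dimensions [L M T^-2].
The bracketed factor must supply [L^2 M T^-2] / [L M T^-2] = [L].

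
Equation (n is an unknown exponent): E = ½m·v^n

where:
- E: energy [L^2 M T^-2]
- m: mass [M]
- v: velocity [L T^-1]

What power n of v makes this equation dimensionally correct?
n = 2

E has dimensions [L^2 M T^-2]; v has dimensions [L T^-1].
The rest of the RHS has dimensions [M], so v^n must supply [L^2 T^-2].
With n = 2: ½m·v^2 has dimensions [L^2 M T^-2], matching the LHS ✓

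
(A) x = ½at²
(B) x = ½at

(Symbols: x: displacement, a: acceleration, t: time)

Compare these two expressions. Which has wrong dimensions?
(B)

(A) x = ½at²: LHS [L], RHS [L] ✓
(B) x = ½at: LHS [L], RHS [L T^-1] ✗

Expression (B) x = ½at is dimensionally incorrect.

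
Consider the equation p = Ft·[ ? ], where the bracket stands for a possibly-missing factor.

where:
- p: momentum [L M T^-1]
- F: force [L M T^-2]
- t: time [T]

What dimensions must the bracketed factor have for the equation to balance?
Nothing is missing — the bracketed factor must be dimensionless.

p has dimensions [L M T^-1] and Ft already has dimensions [L M T^-1], so p = Ft is dimensionally complete.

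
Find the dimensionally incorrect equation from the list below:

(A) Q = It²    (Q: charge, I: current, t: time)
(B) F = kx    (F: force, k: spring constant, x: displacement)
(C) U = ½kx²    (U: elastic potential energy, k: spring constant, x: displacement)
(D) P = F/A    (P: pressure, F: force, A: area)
(A) Q = It²

The equation (A) Q = It² is dimensionally incorrect.

LHS (Q): [I T]
RHS (It²): [I T^2] ✗

The dimensions do not match. The other three equations balance.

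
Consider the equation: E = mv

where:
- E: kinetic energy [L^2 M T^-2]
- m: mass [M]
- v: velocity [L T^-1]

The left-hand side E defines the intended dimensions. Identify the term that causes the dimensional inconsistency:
The right-hand side term mv

E has dimensions [L^2 M T^-2], but mv has dimensions [L M T^-1], so the term mv is dimensionally wrong for E.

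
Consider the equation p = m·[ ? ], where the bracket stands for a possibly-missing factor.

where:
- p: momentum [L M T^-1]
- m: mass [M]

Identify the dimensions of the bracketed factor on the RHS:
[L T^-1] — velocity (e.g. v)

p has dimensions [L M T^-1]; m has dimensions [M].
The bracketed factor must supply [L M T^-1] / [M] = [L T^-1].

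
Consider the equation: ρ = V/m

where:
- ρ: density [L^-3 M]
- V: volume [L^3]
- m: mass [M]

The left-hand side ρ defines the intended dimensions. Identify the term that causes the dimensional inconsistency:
The right-hand side term V/m

ρ has dimensions [L^-3 M], but V/m has dimensions [L^3 M^-1], so the term V/m is dimensionally wrong for ρ.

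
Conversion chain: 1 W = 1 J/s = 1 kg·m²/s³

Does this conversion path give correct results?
The chain is correct (no errors).

Correct: Watt is Joule per second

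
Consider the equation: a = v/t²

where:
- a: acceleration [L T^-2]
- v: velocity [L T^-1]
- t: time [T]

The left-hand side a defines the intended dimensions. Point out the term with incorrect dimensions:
The right-hand side term v/t²

a has dimensions [L T^-2], but v/t² has dimensions [L T^-3], so the term v/t² is dimensionally wrong for a.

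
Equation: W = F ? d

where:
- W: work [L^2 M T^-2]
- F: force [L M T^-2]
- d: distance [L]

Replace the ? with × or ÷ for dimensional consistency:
multiplication (×): W = F × d

W [L^2 M T^-2]; F [L M T^-2]; d [L].
F × d → [L^2 M T^-2] ✓
F ÷ d → [M T^-2] ✗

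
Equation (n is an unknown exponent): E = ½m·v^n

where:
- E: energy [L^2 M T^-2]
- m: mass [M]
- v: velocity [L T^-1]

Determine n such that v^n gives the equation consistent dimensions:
n = 2

E has dimensions [L^2 M T^-2]; v has dimensions [L T^-1].
The rest of the RHS has dimensions [M], so v^n must supply [L^2 T^-2].
With n = 2: ½m·v^2 has dimensions [L^2 M T^-2], matching the LHS ✓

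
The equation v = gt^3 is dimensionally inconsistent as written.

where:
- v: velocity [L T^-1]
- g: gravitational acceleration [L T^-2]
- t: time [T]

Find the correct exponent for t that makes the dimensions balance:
The exponent of t should be 1: v = gt

The LHS v has dimensions [L T^-1]; t has dimensions [T].
As written, the RHS gt^3 (exponent 3 on t) has dimensions [L T], which does not match.
With exponent 1, the RHS gt has dimensions [L T^-1], matching the LHS.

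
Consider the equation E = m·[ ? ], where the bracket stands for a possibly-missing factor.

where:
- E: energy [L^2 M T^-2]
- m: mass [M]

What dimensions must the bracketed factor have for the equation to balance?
[L^2 T^-2] — velocity squared (e.g. v²)

E has dimensions [L^2 M T^-2]; m has dimensions [M].
The bracketed factor must supply [L^2 M T^-2] / [M] = [L^2 T^-2].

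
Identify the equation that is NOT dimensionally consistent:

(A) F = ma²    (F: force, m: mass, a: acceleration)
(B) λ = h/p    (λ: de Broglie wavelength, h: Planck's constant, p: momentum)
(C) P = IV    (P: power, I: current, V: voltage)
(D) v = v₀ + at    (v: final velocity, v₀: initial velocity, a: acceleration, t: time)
(A) F = ma²

The equation (A) F = ma² is dimensionally incorrect.

LHS (F): [L M T^-2]
RHS (ma²): [L^2 M T^-4] ✗

The dimensions do not match. The other three equations balance.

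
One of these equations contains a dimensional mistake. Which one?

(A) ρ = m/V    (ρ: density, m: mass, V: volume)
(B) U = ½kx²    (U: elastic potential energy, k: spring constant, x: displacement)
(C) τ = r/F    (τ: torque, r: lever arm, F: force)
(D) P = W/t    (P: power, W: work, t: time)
(C) τ = r/F

The equation (C) τ = r/F is dimensionally incorrect.

LHS (τ): [L^2 M T^-2]
RHS (r/F): [M^-1 T^2] ✗

The dimensions do not match. The other three equations balance.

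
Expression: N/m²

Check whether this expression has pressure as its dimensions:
Yes

The expression N/m² has dimensions [L^-1 M T^-2], which is exactly pressure [L^-1 M T^-2].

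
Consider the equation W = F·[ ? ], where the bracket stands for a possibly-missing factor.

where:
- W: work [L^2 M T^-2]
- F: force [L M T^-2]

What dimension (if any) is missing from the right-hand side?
[L] — length (e.g. a distance d)

W has dimensions [L^2 M T^-2]; F has dimensions [L M T^-2].
The bracketed factor must supply [L^2 M T^-2] / [L M T^-2] = [L].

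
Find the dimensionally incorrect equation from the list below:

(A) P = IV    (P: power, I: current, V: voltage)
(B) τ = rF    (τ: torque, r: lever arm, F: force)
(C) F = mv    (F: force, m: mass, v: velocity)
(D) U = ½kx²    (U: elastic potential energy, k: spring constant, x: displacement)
(C) F = mv

The equation (C) F = mv is dimensionally incorrect.

LHS (F): [L M T^-2]
RHS (mv): [L M T^-1] ✗

The dimensions do not match. The other three equations balance.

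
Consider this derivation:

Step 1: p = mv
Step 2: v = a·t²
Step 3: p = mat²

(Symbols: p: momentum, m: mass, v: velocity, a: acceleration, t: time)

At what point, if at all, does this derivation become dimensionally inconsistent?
Step 2

Step 1: p = mv → LHS [L M T^-1], RHS [L M T^-1] ✓
Step 2: v = a·t² → LHS [L T^-1], RHS [L] ✗

The first dimensional inconsistency appears in step 2: v = a·t²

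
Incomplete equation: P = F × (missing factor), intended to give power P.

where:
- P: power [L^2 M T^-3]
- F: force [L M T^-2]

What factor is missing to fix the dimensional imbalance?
v (velocity), dimensions [L T^-1]

P has dimensions [L^2 M T^-3] and F has dimensions [L M T^-2].
The missing factor must have dimensions [L^2 M T^-3] / [L M T^-2] = [L T^-1], i.e. velocity (v).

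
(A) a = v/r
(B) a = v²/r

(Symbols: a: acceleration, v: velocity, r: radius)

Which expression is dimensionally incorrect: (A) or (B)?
(A)

(A) a = v/r: LHS [L T^-2], RHS [T^-1] ✗
(B) a = v²/r: LHS [L T^-2], RHS [L T^-2] ✓

Expression (A) a = v/r is dimensionally incorrect.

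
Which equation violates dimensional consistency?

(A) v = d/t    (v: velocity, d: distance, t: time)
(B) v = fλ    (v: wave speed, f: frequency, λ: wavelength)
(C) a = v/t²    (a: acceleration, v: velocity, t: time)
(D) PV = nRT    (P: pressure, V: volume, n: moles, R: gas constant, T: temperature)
(C) a = v/t²

The equation (C) a = v/t² is dimensionally incorrect.

LHS (a): [L T^-2]
RHS (v/t²): [L T^-3] ✗

The dimensions do not match. The other three equations balance.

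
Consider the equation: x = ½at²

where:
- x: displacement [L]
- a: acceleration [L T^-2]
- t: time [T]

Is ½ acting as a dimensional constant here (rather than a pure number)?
No

x has dimensions [L] and at² already has dimensions [L], so the equation balances without ½ contributing any dimensions. ½ is a pure (dimensionless) number; changing or removing it would not affect dimensional consistency.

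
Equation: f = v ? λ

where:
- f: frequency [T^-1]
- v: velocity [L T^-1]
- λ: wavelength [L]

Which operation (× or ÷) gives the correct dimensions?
division (÷): f = v ÷ λ

f [T^-1]; v [L T^-1]; λ [L].
v × λ → [L^2 T^-1] ✗
v ÷ λ → [T^-1] ✓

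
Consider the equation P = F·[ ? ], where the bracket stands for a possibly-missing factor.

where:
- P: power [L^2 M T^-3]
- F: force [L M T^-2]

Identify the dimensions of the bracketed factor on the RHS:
[L T^-1] — velocity (e.g. v)

P has dimensions [L^2 M T^-3]; F has dimensions [L M T^-2].
The bracketed factor must supply [L^2 M T^-3] / [L M T^-2] = [L T^-1].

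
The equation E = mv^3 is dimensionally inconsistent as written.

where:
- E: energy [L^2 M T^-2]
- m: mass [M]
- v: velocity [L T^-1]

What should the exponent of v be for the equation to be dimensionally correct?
The exponent of v should be 2: E = mv^2

The LHS E has dimensions [L^2 M T^-2]; v has dimensions [L T^-1].
As written, the RHS mv^3 (exponent 3 on v) has dimensions [L^3 M T^-3], which does not match.
With exponent 2, the RHS mv^2 has dimensions [L^2 M T^-2], matching the LHS.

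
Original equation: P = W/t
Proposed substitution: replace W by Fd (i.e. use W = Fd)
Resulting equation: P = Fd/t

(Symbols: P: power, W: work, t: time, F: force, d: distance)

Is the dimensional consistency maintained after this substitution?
Yes

[W] = [L^2 M T^-2] and [Fd] = [L^2 M T^-2]. These match, so the substitution replaces a quantity by one of the same dimensions and the result P = Fd/t has LHS [L^2 M T^-3] vs RHS [L^2 M T^-3] — still consistent.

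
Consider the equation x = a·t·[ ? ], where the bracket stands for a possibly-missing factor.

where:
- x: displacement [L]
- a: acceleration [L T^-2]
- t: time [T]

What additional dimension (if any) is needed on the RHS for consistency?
[T] — time (e.g. t)

x has dimensions [L]; a·t has dimensions [L T^-1].
The bracketed factor must supply [L] / [L T^-1] = [T].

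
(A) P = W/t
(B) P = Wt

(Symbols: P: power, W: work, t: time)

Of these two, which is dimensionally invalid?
(B)

(A) P = W/t: LHS [L^2 M T^-3], RHS [L^2 M T^-3] ✓
(B) P = Wt: LHS [L^2 M T^-3], RHS [L^2 M T^-1] ✗

Expression (B) P = Wt is dimensionally incorrect.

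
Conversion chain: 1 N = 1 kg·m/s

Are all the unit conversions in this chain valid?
The chain is incorrect (it contains an error).

Incorrect: Newton is kg·m/s², not kg·m/s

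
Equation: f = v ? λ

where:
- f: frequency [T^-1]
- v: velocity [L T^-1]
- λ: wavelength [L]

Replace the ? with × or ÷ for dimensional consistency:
division (÷): f = v ÷ λ

f [T^-1]; v [L T^-1]; λ [L].
v × λ → [L^2 T^-1] ✗
v ÷ λ → [T^-1] ✓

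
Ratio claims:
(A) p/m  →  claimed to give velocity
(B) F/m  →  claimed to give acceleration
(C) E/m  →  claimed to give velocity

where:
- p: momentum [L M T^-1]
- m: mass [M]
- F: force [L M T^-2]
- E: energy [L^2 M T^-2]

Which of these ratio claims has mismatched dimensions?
(C) E/m does not give velocity

(A) p/m: [L T^-1] = velocity [L T^-1] ✓
(B) F/m: [L T^-2] = acceleration [L T^-2] ✓
(C) E/m: [L^2 T^-2] ≠ velocity [L T^-1] ✗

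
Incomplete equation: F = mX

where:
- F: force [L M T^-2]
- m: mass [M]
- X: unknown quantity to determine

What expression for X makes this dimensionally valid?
X = a (acceleration), dimensions [L T^-2]

F has dimensions [L M T^-2]; the rest of the RHS (m) has dimensions [M].
So X must have dimensions [L T^-2] — X = a (acceleration).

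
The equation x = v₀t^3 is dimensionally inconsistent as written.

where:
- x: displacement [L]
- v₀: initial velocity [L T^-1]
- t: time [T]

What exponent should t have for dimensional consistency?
The exponent of t should be 1: x = v₀t

The LHS x has dimensions [L]; t has dimensions [T].
As written, the RHS v₀t^3 (exponent 3 on t) has dimensions [L T^2], which does not match.
With exponent 1, the RHS v₀t has dimensions [L], matching the LHS.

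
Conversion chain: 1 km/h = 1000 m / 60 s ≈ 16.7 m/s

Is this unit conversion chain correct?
The chain is incorrect (it contains an error).

Incorrect: 1 h = 3600 s, not 60 s (1 km/h ≈ 0.278 m/s)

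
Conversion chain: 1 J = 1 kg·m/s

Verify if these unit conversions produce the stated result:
The chain is incorrect (it contains an error).

Incorrect: Joule is kg·m²/s², not kg·m/s (that is momentum)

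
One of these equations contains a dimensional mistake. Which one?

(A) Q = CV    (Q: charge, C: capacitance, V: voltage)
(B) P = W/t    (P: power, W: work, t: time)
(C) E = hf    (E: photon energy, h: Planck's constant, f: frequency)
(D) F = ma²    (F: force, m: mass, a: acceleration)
(D) F = ma²

The equation (D) F = ma² is dimensionally incorrect.

LHS (F): [L M T^-2]
RHS (ma²): [L^2 M T^-4] ✗

The dimensions do not match. The other three equations balance.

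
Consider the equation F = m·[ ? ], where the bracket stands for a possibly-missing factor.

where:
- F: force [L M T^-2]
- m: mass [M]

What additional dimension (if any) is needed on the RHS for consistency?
[L T^-2] — acceleration (e.g. a)

F has dimensions [L M T^-2]; m has dimensions [M].
The bracketed factor must supply [L M T^-2] / [M] = [L T^-2].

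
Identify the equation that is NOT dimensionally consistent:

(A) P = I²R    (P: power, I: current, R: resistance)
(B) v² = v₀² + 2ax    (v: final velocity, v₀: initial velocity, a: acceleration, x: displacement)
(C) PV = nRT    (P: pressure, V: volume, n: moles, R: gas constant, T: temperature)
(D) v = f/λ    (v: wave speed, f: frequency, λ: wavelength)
(D) v = f/λ

The equation (D) v = f/λ is dimensionally incorrect.

LHS (v): [L T^-1]
RHS (f/λ): [L^-1 T^-1] ✗

The dimensions do not match. The other three equations balance.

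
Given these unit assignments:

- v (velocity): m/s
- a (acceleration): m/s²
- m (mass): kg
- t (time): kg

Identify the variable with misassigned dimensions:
t

The variable t (time) should have units s, not kg.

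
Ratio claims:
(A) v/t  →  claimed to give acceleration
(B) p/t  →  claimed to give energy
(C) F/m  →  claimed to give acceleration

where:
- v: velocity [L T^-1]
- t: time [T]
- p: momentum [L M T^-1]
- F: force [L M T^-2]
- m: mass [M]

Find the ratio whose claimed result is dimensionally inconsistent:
(B) p/t does not give energy

(A) v/t: [L T^-2] = acceleration [L T^-2] ✓
(B) p/t: [L M T^-2] ≠ energy [L^2 M T^-2] ✗
(C) F/m: [L T^-2] = acceleration [L T^-2] ✓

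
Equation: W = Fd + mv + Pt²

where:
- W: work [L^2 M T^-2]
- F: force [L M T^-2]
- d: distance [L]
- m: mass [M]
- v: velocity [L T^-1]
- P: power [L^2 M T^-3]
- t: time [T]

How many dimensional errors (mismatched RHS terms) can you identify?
2

LHS W: [L^2 M T^-2]
- Fd: [L^2 M T^-2] ✓
- mv: [L M T^-1] ✗
- Pt²: [L^2 M T^-1] ✗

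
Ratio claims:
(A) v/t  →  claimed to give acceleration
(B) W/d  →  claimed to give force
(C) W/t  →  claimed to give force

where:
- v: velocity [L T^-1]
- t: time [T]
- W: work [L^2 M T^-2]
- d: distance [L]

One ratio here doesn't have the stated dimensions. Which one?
(C) W/t does not give force

(A) v/t: [L T^-2] = acceleration [L T^-2] ✓
(B) W/d: [L M T^-2] = force [L M T^-2] ✓
(C) W/t: [L^2 M T^-3] ≠ force [L M T^-2] ✗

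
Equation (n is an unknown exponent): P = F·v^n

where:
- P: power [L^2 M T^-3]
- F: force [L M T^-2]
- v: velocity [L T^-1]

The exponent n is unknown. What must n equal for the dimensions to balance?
n = 1

P has dimensions [L^2 M T^-3]; v has dimensions [L T^-1].
The rest of the RHS has dimensions [L M T^-2], so v^n must supply [L T^-1].
With n = 1: F·v^1 has dimensions [L^2 M T^-3], matching the LHS ✓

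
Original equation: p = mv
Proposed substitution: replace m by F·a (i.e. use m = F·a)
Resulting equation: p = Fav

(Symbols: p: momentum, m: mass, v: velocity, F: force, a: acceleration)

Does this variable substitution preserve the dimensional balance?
No

[m] = [M] and [F·a] = [L^2 M T^-4]. These differ, so the substitution replaces a quantity by one of different dimensions and the result p = Fav has LHS [L M T^-1] vs RHS [L^3 M T^-5] — inconsistent.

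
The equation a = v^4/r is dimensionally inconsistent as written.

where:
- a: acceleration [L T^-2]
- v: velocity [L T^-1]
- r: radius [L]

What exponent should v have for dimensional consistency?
The exponent of v should be 2: a = v^2/r

The LHS a has dimensions [L T^-2]; v has dimensions [L T^-1].
As written, the RHS v^4/r (exponent 4 on v) has dimensions [L^3 T^-4], which does not match.
With exponent 2, the RHS v^2/r has dimensions [L T^-2], matching the LHS.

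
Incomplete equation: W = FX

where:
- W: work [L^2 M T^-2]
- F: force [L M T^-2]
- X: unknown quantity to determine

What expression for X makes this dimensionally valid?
X = d (distance), dimensions [L]

W has dimensions [L^2 M T^-2]; the rest of the RHS (F) has dimensions [L M T^-2].
So X must have dimensions [L] — X = d (distance).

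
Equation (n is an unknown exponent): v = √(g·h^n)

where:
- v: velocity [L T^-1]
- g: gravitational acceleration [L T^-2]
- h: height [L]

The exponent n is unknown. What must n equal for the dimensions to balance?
n = 1

v has dimensions [L T^-1]; h has dimensions [L].
With n = 1: √(g·h^1) has dimensions [L T^-1], matching the LHS ✓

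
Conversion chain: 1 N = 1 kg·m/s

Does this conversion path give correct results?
The chain is incorrect (it contains an error).

Incorrect: Newton is kg·m/s², not kg·m/s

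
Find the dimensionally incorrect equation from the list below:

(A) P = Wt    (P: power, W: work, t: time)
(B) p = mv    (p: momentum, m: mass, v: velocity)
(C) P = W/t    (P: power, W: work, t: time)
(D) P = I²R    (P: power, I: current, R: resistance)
(A) P = Wt

The equation (A) P = Wt is dimensionally incorrect.

LHS (P): [L^2 M T^-3]
RHS (Wt): [L^2 M T^-1] ✗

The dimensions do not match. The other three equations balance.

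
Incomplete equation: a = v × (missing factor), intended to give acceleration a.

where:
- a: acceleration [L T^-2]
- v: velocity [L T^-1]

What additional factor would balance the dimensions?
1/t (inverse time), dimensions [T^-1]

a has dimensions [L T^-2] and v has dimensions [L T^-1].
The missing factor must have dimensions [L T^-2] / [L T^-1] = [T^-1], i.e. inverse time (1/t).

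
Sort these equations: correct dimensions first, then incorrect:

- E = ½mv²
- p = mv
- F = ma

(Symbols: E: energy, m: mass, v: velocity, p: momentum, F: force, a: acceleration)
Dimensionally correct: E = ½mv², p = mv, F = ma
Dimensionally incorrect: none
Ordered (correct first, then incorrect): E = ½mv², p = mv, F = ma

- E = ½mv²: LHS [L^2 M T^-2], RHS [L^2 M T^-2] → correct ✓
- p = mv: LHS [L M T^-1], RHS [L M T^-1] → correct ✓
- F = ma: LHS [L M T^-2], RHS [L M T^-2] → correct ✓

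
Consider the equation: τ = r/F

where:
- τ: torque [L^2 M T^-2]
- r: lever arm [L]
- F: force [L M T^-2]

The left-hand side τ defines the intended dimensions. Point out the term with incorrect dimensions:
The right-hand side term r/F

τ has dimensions [L^2 M T^-2], but r/F has dimensions [M^-1 T^2], so the term r/F is dimensionally wrong for τ.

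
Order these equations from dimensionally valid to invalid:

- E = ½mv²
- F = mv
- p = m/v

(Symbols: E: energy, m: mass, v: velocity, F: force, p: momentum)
Dimensionally correct: E = ½mv²
Dimensionally incorrect: F = mv, p = m/v
Ordered (correct first, then incorrect): E = ½mv², F = mv, p = m/v

- E = ½mv²: LHS [L^2 M T^-2], RHS [L^2 M T^-2] → correct ✓
- F = mv: LHS [L M T^-2], RHS [L M T^-1] → incorrect ✗
- p = m/v: LHS [L M T^-1], RHS [L^-1 M T] → incorrect ✗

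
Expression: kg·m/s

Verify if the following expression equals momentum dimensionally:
Yes

The expression kg·m/s has dimensions [L M T^-1], which is exactly momentum [L M T^-1].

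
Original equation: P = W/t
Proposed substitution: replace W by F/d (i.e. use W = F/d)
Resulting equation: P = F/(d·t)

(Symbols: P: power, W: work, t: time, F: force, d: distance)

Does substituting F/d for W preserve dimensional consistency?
No

[W] = [L^2 M T^-2] and [F/d] = [M T^-2]. These differ, so the substitution replaces a quantity by one of different dimensions and the result P = F/(d·t) has LHS [L^2 M T^-3] vs RHS [M T^-3] — inconsistent.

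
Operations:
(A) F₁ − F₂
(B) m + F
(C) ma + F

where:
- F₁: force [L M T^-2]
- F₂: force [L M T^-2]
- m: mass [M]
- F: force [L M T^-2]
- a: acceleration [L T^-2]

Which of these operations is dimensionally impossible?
(B) m + F

(A) F₁ − F₂: F₁ [L M T^-2] and F₂ [L M T^-2] — same dimensions ✓
(B) m + F: m [M] and F [L M T^-2] — different dimensions cannot be added/subtracted ✗
(C) ma + F: ma [L M T^-2] and F [L M T^-2] — same dimensions ✓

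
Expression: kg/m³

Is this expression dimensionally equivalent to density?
Yes

The expression kg/m³ has dimensions [L^-3 M], which is exactly density [L^-3 M].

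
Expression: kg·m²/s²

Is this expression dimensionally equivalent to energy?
Yes

The expression kg·m²/s² has dimensions [L^2 M T^-2], which is exactly energy [L^2 M T^-2].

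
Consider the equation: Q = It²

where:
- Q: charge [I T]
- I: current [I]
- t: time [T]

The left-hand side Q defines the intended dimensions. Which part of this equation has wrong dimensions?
The right-hand side term It²

Q has dimensions [I T], but It² has dimensions [I T^2], so the term It² is dimensionally wrong for Q.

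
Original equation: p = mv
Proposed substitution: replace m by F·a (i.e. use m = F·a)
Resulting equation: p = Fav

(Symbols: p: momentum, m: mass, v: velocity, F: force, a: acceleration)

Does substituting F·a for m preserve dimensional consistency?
No

[m] = [M] and [F·a] = [L^2 M T^-4]. These differ, so the substitution replaces a quantity by one of different dimensions and the result p = Fav has LHS [L M T^-1] vs RHS [L^3 M T^-5] — inconsistent.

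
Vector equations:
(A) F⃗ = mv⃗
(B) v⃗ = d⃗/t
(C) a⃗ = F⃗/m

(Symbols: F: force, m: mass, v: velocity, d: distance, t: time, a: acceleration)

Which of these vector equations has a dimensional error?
(A) F⃗ = mv⃗

(A) F⃗ = mv⃗: LHS [L M T^-2], RHS [L M T^-1] ✗ — mass times velocity is momentum, not force; should be ma⃗
(B) v⃗ = d⃗/t: LHS [L T^-1], RHS [L T^-1] ✓ — displacement (vector) divided by time (scalar)
(C) a⃗ = F⃗/m: LHS [L T^-2], RHS [L T^-2] ✓ — force (vector) divided by mass (scalar)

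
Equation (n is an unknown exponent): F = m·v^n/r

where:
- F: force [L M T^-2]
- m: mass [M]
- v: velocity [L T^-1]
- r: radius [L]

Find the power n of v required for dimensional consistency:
n = 2

F has dimensions [L M T^-2]; v has dimensions [L T^-1].
The rest of the RHS has dimensions [L^-1 M], so v^n must supply [L^2 T^-2].
With n = 2: m·v^2/r has dimensions [L M T^-2], matching the LHS ✓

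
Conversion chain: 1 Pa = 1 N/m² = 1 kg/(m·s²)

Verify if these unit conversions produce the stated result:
The chain is correct (no errors).

Correct: Pascal is Newton per square meter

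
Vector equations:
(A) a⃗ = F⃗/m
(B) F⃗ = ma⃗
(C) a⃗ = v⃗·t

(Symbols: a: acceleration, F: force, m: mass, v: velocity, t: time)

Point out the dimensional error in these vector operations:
(C) a⃗ = v⃗·t

(A) a⃗ = F⃗/m: LHS [L T^-2], RHS [L T^-2] ✓ — force (vector) divided by mass (scalar)
(B) F⃗ = ma⃗: LHS [L M T^-2], RHS [L M T^-2] ✓ — Force and acceleration are vectors, mass is a scalar
(C) a⃗ = v⃗·t: LHS [L T^-2], RHS [L] ✗ — acceleration is velocity per time; should be v⃗/t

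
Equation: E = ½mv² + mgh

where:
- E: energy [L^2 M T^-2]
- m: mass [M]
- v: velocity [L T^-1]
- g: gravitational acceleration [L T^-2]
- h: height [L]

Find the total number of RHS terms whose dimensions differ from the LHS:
0

LHS E: [L^2 M T^-2]
- ½mv²: [L^2 M T^-2] ✓
- mgh: [L^2 M T^-2] ✓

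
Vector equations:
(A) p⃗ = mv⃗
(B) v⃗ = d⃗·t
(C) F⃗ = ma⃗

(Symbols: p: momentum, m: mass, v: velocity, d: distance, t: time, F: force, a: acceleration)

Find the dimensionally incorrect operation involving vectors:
(B) v⃗ = d⃗·t

(A) p⃗ = mv⃗: LHS [L M T^-1], RHS [L M T^-1] ✓ — mass (scalar) times velocity (vector)
(B) v⃗ = d⃗·t: LHS [L T^-1], RHS [L T] ✗ — velocity is displacement per time; should be d⃗/t
(C) F⃗ = ma⃗: LHS [L M T^-2], RHS [L M T^-2] ✓ — Force and acceleration are vectors, mass is a scalar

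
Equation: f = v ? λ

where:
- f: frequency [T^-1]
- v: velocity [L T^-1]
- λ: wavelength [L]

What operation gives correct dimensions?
division (÷): f = v ÷ λ

f [T^-1]; v [L T^-1]; λ [L].
v × λ → [L^2 T^-1] ✗
v ÷ λ → [T^-1] ✓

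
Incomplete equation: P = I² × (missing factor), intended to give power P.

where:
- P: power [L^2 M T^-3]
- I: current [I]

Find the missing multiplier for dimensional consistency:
R (resistance), dimensions [I^-2 L^2 M T^-3]

P has dimensions [L^2 M T^-3] and I² has dimensions [I^2].
The missing factor must have dimensions [L^2 M T^-3] / [I^2] = [I^-2 L^2 M T^-3], i.e. resistance (R).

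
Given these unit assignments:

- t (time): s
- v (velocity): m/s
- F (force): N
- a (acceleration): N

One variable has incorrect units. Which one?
a

The variable a (acceleration) should have units m/s², not N.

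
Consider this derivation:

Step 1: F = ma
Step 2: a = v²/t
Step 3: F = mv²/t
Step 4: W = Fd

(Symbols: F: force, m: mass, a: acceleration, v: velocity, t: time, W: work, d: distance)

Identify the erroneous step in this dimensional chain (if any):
Step 2

Step 1: F = ma → LHS [L M T^-2], RHS [L M T^-2] ✓
Step 2: a = v²/t → LHS [L T^-2], RHS [L^2 T^-3] ✗

The first dimensional inconsistency appears in step 2: a = v²/t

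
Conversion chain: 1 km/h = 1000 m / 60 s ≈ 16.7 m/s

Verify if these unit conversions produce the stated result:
The chain is incorrect (it contains an error).

Incorrect: 1 h = 3600 s, not 60 s (1 km/h ≈ 0.278 m/s)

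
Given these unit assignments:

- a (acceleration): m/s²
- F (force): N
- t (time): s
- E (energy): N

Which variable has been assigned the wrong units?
E

The variable E (energy) should have units J, not N.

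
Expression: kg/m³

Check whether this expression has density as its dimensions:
Yes

The expression kg/m³ has dimensions [L^-3 M], which is exactly density [L^-3 M].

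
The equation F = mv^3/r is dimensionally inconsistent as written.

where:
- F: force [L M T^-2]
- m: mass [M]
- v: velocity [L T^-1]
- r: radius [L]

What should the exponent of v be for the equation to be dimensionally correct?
The exponent of v should be 2: F = mv^2/r

The LHS F has dimensions [L M T^-2]; v has dimensions [L T^-1].
As written, the RHS mv^3/r (exponent 3 on v) has dimensions [L^2 M T^-3], which does not match.
With exponent 2, the RHS mv^2/r has dimensions [L M T^-2], matching the LHS.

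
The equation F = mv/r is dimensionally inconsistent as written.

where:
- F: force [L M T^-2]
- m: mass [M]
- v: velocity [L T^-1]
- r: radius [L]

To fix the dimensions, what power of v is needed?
The exponent of v should be 2: F = mv^2/r

The LHS F has dimensions [L M T^-2]; v has dimensions [L T^-1].
As written, the RHS mv/r (exponent 1 on v) has dimensions [M T^-1], which does not match.
With exponent 2, the RHS mv^2/r has dimensions [L M T^-2], matching the LHS.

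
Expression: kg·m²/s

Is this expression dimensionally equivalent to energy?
No

The expression kg·m²/s has dimensions [L^2 M T^-1], but energy has dimensions [L^2 M T^-2].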